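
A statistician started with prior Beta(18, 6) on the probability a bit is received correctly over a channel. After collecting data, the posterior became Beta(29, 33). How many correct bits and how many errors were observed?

11 correct bits and 27 errors

Beta is conjugate to the binomial likelihood: posterior = Beta(α+s, β+f).
So s = 29 − 18 = 11 and f = 33 − 6 = 27.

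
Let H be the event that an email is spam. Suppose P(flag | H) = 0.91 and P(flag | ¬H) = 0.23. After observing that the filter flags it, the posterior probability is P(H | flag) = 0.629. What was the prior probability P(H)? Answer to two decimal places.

P(H) = 0.30

In odds form, posterior odds = prior odds × likelihood ratio, so prior odds = posterior odds ÷ LR.
Posterior odds = 0.629/(1−0.629) = 1.6954. LR = 0.91/0.23 = 3.9565.
Prior odds = 1.6954/3.9565 = 0.4285, so P(H) = 0.4285/(1+0.4285) ≈ 0.30.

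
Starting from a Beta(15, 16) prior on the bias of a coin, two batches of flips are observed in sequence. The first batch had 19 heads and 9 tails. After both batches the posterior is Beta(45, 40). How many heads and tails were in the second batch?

Sequential conjugate updates are equivalent to a single update on the pooled data, so total successes = posterior α − prior α and total failures = posterior β − prior β.
Total across both batches: 45−15=30 heads, 40−16=24 tails.
Subtract the first batch: 30−19=11 heads and 24−9=15 tails.

11 heads and 15 tails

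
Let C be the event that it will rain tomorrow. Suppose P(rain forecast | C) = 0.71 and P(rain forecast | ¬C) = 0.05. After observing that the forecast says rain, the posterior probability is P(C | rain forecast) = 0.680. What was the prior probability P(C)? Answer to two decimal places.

P(C) = 0.13

In odds form, posterior odds = prior odds × likelihood ratio, so prior odds = posterior odds ÷ LR.
Posterior odds = 0.680/(1−0.680) = 2.1250. LR = 0.71/0.05 = 14.2000.
Prior odds = 2.1250/14.2000 = 0.1496, so P(C) = 0.1496/(1+0.1496) ≈ 0.13.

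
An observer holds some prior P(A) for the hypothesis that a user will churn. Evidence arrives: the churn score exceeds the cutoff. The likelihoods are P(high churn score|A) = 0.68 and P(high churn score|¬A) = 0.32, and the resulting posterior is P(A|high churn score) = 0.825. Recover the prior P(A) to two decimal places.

P(A) = 0.69

In odds form, posterior odds = prior odds × likelihood ratio, so prior odds = posterior odds ÷ LR.
Posterior odds = 0.825/(1−0.825) = 4.7143. LR = 0.68/0.32 = 2.1250.
Prior odds = 4.7143/2.1250 = 2.2185, so P(A) = 2.2185/(1+2.2185) ≈ 0.69.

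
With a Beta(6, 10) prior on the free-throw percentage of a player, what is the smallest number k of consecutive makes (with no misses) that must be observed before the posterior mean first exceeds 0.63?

k = 12

After k makes and 0 misses the posterior is Beta(6+k, 10), with mean (6+k)/(6+10+k).
Set (6+k)/(16+k) > 0.63 and solve: k > (0.63·16 − 6)/(1 − 0.63) = 11.027.
The smallest integer exceeding 11.027 is 12.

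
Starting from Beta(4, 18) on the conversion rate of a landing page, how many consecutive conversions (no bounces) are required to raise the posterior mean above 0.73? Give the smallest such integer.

After k conversions and 0 bounces the posterior is Beta(4+k, 18), with mean (4+k)/(4+18+k).
Set (4+k)/(22+k) > 0.73 and solve: k > (0.73·22 − 4)/(1 − 0.73) = 44.667.
The smallest integer exceeding 44.667 is 45.

k = 45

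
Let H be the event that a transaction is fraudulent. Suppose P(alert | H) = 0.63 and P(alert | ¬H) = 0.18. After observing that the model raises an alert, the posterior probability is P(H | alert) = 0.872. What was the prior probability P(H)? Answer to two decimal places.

P(H) = 0.66

Bayes' rule in odds form gives O(H|E) = O(H)·[P(E|H)/P(E|¬H)], hence O(H) = O(H|E)/LR.
Posterior odds = 0.872/(1−0.872) = 6.8125. LR = 0.63/0.18 = 3.5000.
Prior odds = 6.8125/3.5000 = 1.9464, so P(H) = 1.9464/(1+1.9464) ≈ 0.66.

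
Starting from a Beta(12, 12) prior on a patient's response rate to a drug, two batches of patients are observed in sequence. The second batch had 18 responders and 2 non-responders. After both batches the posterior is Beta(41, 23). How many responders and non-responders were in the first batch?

Sequential conjugate updates are equivalent to a single update on the pooled data, so total successes = posterior α − prior α and total failures = posterior β − prior β.
Total across both batches: 41−12=29 responders, 23−12=11 non-responders.
Subtract the second batch: 29−18=11 responders and 11−2=9 non-responders.

11 responders and 9 non-responders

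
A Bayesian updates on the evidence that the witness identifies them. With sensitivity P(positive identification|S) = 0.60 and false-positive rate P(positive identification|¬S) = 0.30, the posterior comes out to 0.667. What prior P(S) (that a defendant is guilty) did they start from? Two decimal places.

P(S) = 0.50

In odds form, posterior odds = prior odds × likelihood ratio, so prior odds = posterior odds ÷ LR.
Posterior odds = 0.667/(1−0.667) = 2.0030. LR = 0.60/0.30 = 2.0000.
Prior odds = 2.0030/2.0000 = 1.0015, so P(S) = 1.0015/(1+1.0015) ≈ 0.50.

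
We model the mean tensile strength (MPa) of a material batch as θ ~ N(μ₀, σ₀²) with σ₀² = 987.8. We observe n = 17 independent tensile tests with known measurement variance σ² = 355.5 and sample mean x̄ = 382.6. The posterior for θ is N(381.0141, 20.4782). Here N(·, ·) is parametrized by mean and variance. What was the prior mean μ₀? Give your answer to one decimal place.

The posterior mean is a precision-weighted average: μ_n = (τ₀μ₀ + τ_data·x̄)/(τ₀+τ_data), with τ₀=1/σ₀² and τ_data=n/σ².
Here τ₀ = 1/987.8 = 0.001012 and τ_data = 17/355.5 = 0.047820, so τ_n = 0.048832.
Rearranging for μ₀: μ₀ = (μ_n·τ_n − τ_data·x̄)/τ₀ = (381.0141·0.048832 − 0.047820·382.6) / 0.001012 = 0.309749/0.001012 ≈ 306.1.

μ₀ = 306.1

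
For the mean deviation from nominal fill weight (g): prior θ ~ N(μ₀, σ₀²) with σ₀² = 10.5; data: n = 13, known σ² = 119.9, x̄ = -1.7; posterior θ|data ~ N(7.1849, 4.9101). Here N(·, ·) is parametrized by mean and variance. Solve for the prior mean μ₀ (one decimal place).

μ₀ = 17.3

The posterior mean is a precision-weighted average: μ_n = (τ₀μ₀ + τ_data·x̄)/(τ₀+τ_data), with τ₀=1/σ₀² and τ_data=n/σ².
Here τ₀ = 1/10.5 = 0.095238 and τ_data = 13/119.9 = 0.108424, so τ_n = 0.203662.
Rearranging for μ₀: μ₀ = (μ_n·τ_n − τ_data·x̄)/τ₀ = (7.1849·0.203662 − 0.108424·-1.7) / 0.095238 = 1.647612/0.095238 ≈ 17.3.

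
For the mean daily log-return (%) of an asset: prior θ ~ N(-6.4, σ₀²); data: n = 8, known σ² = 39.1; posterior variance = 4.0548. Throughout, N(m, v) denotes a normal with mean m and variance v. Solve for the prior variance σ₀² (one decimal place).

Posterior precision equals prior precision plus data precision: 1/σ_n² = 1/σ₀² + n/σ².
So 1/σ₀² = 1/4.0548 − 8/39.1 = 0.246621 − 0.204604 = 0.042017.
Hence σ₀² = 1/0.042017 ≈ 23.8.

σ₀² = 23.8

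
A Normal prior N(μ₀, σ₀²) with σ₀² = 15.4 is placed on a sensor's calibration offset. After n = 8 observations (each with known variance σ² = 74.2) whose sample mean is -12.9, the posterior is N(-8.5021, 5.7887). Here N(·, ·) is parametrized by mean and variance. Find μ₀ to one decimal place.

μ₀ = -1.2

With known observation variance, the Normal–Normal posterior has precision τ_n = τ₀ + n/σ² and mean μ_n = (τ₀μ₀ + (n/σ²)x̄)/τ_n.
Here τ₀ = 1/15.4 = 0.064935 and τ_data = 8/74.2 = 0.107817, so τ_n = 0.172752.
Rearranging for μ₀: μ₀ = (μ_n·τ_n − τ_data·x̄)/τ₀ = (-8.5021·0.172752 − 0.107817·-12.9) / 0.064935 = -0.077915/0.064935 ≈ -1.2.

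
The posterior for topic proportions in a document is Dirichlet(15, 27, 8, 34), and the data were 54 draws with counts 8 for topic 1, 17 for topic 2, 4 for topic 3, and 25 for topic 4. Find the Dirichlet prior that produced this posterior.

Dirichlet(7, 10, 4, 9)

For a Dirichlet(α) prior with multinomial counts c, the posterior is Dirichlet(α + c) componentwise.
Subtract each count from the matching posterior parameter: 15−8=7, 27−17=10, 8−4=4, 34−25=9.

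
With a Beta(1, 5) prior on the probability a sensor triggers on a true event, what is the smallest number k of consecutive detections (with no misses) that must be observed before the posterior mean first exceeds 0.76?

k = 15

After k detections and 0 misses the posterior is Beta(1+k, 5), with mean (1+k)/(1+5+k).
Set (1+k)/(6+k) > 0.76 and solve: k > (0.76·6 − 1)/(1 − 0.76) = 14.833.
The smallest integer exceeding 14.833 is 15, and checking k=15: (16)/(21) = 0.7619 > 0.76.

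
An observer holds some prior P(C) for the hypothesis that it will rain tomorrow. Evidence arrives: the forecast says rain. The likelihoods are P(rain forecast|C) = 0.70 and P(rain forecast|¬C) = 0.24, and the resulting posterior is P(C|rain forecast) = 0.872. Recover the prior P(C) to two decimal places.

P(C) = 0.70

Bayes' rule in odds form gives O(C|E) = O(C)·[P(E|C)/P(E|¬C)], hence O(C) = O(C|E)/LR.
Posterior odds = 0.872/(1−0.872) = 6.8125. LR = 0.70/0.24 = 2.9167.
Prior odds = 6.8125/2.9167 = 2.3357, so P(C) = 2.3357/(1+2.3357) ≈ 0.70.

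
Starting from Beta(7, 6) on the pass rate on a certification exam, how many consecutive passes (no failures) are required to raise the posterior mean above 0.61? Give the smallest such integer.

k = 3

After k passes and 0 failures the posterior is Beta(7+k, 6), with mean (7+k)/(7+6+k).
Set (7+k)/(13+k) > 0.61 and solve: k > (0.61·13 − 7)/(1 − 0.61) = 2.385.
The smallest integer exceeding 2.385 is 3, and checking k=3: (10)/(16) = 0.6250 > 0.61.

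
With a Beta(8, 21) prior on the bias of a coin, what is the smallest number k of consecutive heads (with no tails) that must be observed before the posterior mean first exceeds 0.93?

k = 272

After k heads and 0 tails the posterior is Beta(8+k, 21), with mean (8+k)/(8+21+k).
Set (8+k)/(29+k) > 0.93 and solve: k > (0.93·29 − 8)/(1 − 0.93) = 271.000.
The smallest integer exceeding 271.000 is 272, and checking k=272: (280)/(301) = 0.9302 > 0.93.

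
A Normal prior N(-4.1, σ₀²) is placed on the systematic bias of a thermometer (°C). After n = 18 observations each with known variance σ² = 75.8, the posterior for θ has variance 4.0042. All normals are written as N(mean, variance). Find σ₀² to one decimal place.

σ₀² = 81.5

For the Normal–Normal model with known σ², precisions add: τ_n = τ₀ + n/σ².
So 1/σ₀² = 1/4.0042 − 18/75.8 = 0.249738 − 0.237467 = 0.012271.
Hence σ₀² = 1/0.012271 ≈ 81.5.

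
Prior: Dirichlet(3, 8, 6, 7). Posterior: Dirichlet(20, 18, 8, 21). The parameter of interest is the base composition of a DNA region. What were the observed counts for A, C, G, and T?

For a Dirichlet(α) prior with multinomial counts c, the posterior is Dirichlet(α + c) componentwise.
Counts are posterior − prior componentwise: 20−3=17, 18−8=10, 8−6=2, 21−7=14.

counts (17, 10, 2, 14)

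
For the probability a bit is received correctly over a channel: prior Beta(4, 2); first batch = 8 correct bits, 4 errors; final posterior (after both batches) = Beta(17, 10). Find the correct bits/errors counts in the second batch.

Because Beta–binomial updating is additive in the counts, the combined data contributed (α_post−α_prior, β_post−β_prior) successes and failures.
Total across both batches: 17−4=13 correct bits, 10−2=8 errors.
Subtract the first batch: 13−8=5 correct bits and 8−4=4 errors.

5 correct bits and 4 errors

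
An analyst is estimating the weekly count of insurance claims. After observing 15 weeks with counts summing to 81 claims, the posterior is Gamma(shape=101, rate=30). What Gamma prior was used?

Gamma(shape=20, rate=15)

A Gamma(α, β) prior (rate parametrization) on a Poisson rate with n observations summing to S gives posterior Gamma(α+S, β+n).
So α = 101 − 81 = 20 and β = 30 − 15 = 15.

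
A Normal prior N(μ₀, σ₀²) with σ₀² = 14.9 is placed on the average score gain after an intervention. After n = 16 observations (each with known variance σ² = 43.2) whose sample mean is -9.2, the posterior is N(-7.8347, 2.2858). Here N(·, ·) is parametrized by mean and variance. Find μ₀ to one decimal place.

The posterior mean is a precision-weighted average: μ_n = (τ₀μ₀ + τ_data·x̄)/(τ₀+τ_data), with τ₀=1/σ₀² and τ_data=n/σ².
Here τ₀ = 1/14.9 = 0.067114 and τ_data = 16/43.2 = 0.370370, so τ_n = 0.437484.
Rearranging for μ₀: μ₀ = (μ_n·τ_n − τ_data·x̄)/τ₀ = (-7.8347·0.437484 − 0.370370·-9.2) / 0.067114 = -0.020152/0.067114 ≈ -0.3.

μ₀ = -0.3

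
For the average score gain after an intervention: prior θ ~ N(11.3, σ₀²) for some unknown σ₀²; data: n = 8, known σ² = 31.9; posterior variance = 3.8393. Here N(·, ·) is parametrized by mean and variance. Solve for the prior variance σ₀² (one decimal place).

Posterior precision equals prior precision plus data precision: 1/σ_n² = 1/σ₀² + n/σ².
So 1/σ₀² = 1/3.8393 − 8/31.9 = 0.260464 − 0.250784 = 0.009680.
Hence σ₀² = 1/0.009680 ≈ 103.3.

σ₀² = 103.3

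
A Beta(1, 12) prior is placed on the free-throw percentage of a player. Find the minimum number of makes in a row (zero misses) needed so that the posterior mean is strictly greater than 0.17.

After k makes and 0 misses the posterior is Beta(1+k, 12), with mean (1+k)/(1+12+k).
Set (1+k)/(13+k) > 0.17 and solve: k > (0.17·13 − 1)/(1 − 0.17) = 1.458.
The smallest integer exceeding 1.458 is 2.

k = 2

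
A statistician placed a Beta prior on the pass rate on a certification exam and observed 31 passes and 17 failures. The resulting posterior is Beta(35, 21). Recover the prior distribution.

Beta(4, 4)

Beta is conjugate to the binomial likelihood: posterior = Beta(α+s, β+f).
Subtract the data counts: 35−31=4, 21−17=4.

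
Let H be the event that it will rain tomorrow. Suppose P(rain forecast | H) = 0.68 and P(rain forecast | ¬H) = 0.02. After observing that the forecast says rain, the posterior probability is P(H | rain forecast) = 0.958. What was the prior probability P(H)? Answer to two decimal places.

In odds form, posterior odds = prior odds × likelihood ratio, so prior odds = posterior odds ÷ LR.
Posterior odds = 0.958/(1−0.958) = 22.8095. LR = 0.68/0.02 = 34.0000.
Prior odds = 22.8095/34.0000 = 0.6709, so P(H) = 0.6709/(1+0.6709) ≈ 0.40.

P(H) = 0.40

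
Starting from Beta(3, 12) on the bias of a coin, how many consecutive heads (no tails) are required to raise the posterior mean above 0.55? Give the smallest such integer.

k = 12

After k heads and 0 tails the posterior is Beta(3+k, 12), with mean (3+k)/(3+12+k).
Set (3+k)/(15+k) > 0.55 and solve: k > (0.55·15 − 3)/(1 − 0.55) = 11.667.
The smallest integer exceeding 11.667 is 12.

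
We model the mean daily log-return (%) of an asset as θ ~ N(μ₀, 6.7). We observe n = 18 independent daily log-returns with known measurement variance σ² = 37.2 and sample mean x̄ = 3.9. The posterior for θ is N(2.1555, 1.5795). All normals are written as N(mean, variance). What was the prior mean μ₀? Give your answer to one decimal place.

μ₀ = -3.5

The posterior mean is a precision-weighted average: μ_n = (τ₀μ₀ + τ_data·x̄)/(τ₀+τ_data), with τ₀=1/σ₀² and τ_data=n/σ².
Here τ₀ = 1/6.7 = 0.149254 and τ_data = 18/37.2 = 0.483871, so τ_n = 0.633125.
Rearranging for μ₀: μ₀ = (μ_n·τ_n − τ_data·x̄)/τ₀ = (2.1555·0.633125 − 0.483871·3.9) / 0.149254 = -0.522396/0.149254 ≈ -3.5.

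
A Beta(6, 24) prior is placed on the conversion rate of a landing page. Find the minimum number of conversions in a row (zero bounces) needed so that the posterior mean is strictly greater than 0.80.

After k conversions and 0 bounces the posterior is Beta(6+k, 24), with mean (6+k)/(6+24+k).
Set (6+k)/(30+k) > 0.80 and solve: k > (0.80·30 − 6)/(1 − 0.80) = 90.000.
The smallest integer exceeding 90.000 is 91, and checking k=91: (97)/(121) = 0.8017 > 0.80.

k = 91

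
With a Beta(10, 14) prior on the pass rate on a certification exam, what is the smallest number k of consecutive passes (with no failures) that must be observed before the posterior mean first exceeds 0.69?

After k passes and 0 failures the posterior is Beta(10+k, 14), with mean (10+k)/(10+14+k).
Set (10+k)/(24+k) > 0.69 and solve: k > (0.69·24 − 10)/(1 − 0.69) = 21.161.
The smallest integer exceeding 21.161 is 22, and checking k=22: (32)/(46) = 0.6957 > 0.69.

k = 22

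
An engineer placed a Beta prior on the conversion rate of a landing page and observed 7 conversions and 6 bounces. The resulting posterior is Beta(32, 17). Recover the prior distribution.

A Beta(α, β) prior with s successes and f failures in binomial data gives a Beta(α+s, β+f) posterior.
Subtract the data counts: 32−7=25, 17−6=11.

Beta(25, 11)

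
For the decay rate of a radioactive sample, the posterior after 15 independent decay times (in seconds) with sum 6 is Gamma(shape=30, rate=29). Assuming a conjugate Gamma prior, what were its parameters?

For an exponential likelihood with a Gamma(α, β) prior on the rate, n observations with total T give posterior Gamma(α+n, β+T).
So α = 30 − 15 = 15 and β = 29 − 6 = 23.

Gamma(shape=15, rate=23)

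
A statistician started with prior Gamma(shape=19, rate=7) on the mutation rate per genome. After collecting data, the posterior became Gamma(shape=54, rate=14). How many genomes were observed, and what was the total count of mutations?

Gamma–Poisson conjugacy: posterior shape = α + Σxᵢ, posterior rate = β + n.
Matching: Σxᵢ = 54 − 19 = 35 and n = 14 − 7 = 7.

n = 7 genomes with total 35 mutations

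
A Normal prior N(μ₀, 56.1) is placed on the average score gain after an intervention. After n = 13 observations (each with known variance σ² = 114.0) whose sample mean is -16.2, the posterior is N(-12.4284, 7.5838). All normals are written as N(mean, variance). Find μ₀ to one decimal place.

μ₀ = 11.7

With known observation variance, the Normal–Normal posterior has precision τ_n = τ₀ + n/σ² and mean μ_n = (τ₀μ₀ + (n/σ²)x̄)/τ_n.
Here τ₀ = 1/56.1 = 0.017825 and τ_data = 13/114.0 = 0.114035, so τ_n = 0.131860.
Rearranging for μ₀: μ₀ = (μ_n·τ_n − τ_data·x̄)/τ₀ = (-12.4284·0.131860 − 0.114035·-16.2) / 0.017825 = 0.208558/0.017825 ≈ 11.7.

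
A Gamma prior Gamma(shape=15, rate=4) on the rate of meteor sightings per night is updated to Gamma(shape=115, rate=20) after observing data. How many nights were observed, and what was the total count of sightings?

Gamma–Poisson conjugacy: posterior shape = α + Σxᵢ, posterior rate = β + n.
Matching: Σxᵢ = 115 − 15 = 100 and n = 20 − 4 = 16.

n = 16 nights with total 100 sightings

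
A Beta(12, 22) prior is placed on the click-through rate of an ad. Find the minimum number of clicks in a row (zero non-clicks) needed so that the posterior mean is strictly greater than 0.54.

After k clicks and 0 non-clicks the posterior is Beta(12+k, 22), with mean (12+k)/(12+22+k).
Set (12+k)/(34+k) > 0.54 and solve: k > (0.54·34 − 12)/(1 − 0.54) = 13.826.
The smallest integer exceeding 13.826 is 14, and checking k=14: (26)/(48) = 0.5417 > 0.54.

k = 14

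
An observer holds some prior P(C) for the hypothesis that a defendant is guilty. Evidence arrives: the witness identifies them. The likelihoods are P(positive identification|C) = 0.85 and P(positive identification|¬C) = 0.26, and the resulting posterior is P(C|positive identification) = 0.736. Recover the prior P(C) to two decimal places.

Bayes' rule in odds form gives O(C|E) = O(C)·[P(E|C)/P(E|¬C)], hence O(C) = O(C|E)/LR.
Posterior odds = 0.736/(1−0.736) = 2.7879. LR = 0.85/0.26 = 3.2692.
Prior odds = 2.7879/3.2692 = 0.8528, so P(C) = 0.8528/(1+0.8528) ≈ 0.46.

P(C) = 0.46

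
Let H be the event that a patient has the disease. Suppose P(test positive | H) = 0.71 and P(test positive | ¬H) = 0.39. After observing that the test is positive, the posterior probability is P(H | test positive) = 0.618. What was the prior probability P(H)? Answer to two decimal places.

In odds form, posterior odds = prior odds × likelihood ratio, so prior odds = posterior odds ÷ LR.
Posterior odds = 0.618/(1−0.618) = 1.6178. LR = 0.71/0.39 = 1.8205.
Prior odds = 1.6178/1.8205 = 0.8887, so P(H) = 0.8887/(1+0.8887) ≈ 0.47.

P(H) = 0.47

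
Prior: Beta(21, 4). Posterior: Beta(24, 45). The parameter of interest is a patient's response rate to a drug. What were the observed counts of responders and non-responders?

3 responders and 41 non-responders

A Beta(α, β) prior with s successes and f failures in binomial data gives a Beta(α+s, β+f) posterior.
So s = 24 − 21 = 3 and f = 45 − 4 = 41.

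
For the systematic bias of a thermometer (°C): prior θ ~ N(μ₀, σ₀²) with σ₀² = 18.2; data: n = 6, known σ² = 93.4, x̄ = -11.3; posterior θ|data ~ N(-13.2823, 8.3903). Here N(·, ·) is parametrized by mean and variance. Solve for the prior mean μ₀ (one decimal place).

With known observation variance, the Normal–Normal posterior has precision τ_n = τ₀ + n/σ² and mean μ_n = (τ₀μ₀ + (n/σ²)x̄)/τ_n.
Here τ₀ = 1/18.2 = 0.054945 and τ_data = 6/93.4 = 0.064240, so τ_n = 0.119185.
Rearranging for μ₀: μ₀ = (μ_n·τ_n − τ_data·x̄)/τ₀ = (-13.2823·0.119185 − 0.064240·-11.3) / 0.054945 = -0.857139/0.054945 ≈ -15.6.

μ₀ = -15.6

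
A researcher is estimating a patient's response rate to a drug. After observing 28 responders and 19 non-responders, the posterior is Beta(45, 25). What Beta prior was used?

Under Beta–binomial conjugacy the posterior parameters are (α+s, β+f).
Subtract the data counts: 45−28=17, 25−19=6.

Beta(17, 6)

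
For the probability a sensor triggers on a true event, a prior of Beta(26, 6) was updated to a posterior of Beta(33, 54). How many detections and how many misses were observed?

7 detections and 48 misses

Under Beta–binomial conjugacy the posterior parameters are (a+s, b+f).
Match parameters: s=33−26=7, f=54−6=48.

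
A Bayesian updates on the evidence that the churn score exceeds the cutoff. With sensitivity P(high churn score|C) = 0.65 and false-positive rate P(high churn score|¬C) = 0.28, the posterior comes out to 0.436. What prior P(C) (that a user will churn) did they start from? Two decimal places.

Bayes' rule in odds form gives O(C|E) = O(C)·[P(E|C)/P(E|¬C)], hence O(C) = O(C|E)/LR.
Posterior odds = 0.436/(1−0.436) = 0.7730. LR = 0.65/0.28 = 2.3214.
Prior odds = 0.7730/2.3214 = 0.3330, so P(C) = 0.3330/(1+0.3330) ≈ 0.25.

P(C) = 0.25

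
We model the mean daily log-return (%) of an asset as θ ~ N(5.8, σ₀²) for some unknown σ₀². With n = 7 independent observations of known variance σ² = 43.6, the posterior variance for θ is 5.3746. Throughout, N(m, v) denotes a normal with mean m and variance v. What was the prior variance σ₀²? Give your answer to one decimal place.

For the Normal–Normal model with known σ², precisions add: τ_n = τ₀ + n/σ².
So 1/σ₀² = 1/5.3746 − 7/43.6 = 0.186060 − 0.160550 = 0.025510.
Hence σ₀² = 1/0.025510 ≈ 39.2.

σ₀² = 39.2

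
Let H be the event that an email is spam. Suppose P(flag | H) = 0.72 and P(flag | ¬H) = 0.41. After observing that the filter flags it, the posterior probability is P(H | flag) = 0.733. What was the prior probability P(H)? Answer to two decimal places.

Bayes' rule in odds form gives O(H|E) = O(H)·[P(E|H)/P(E|¬H)], hence O(H) = O(H|E)/LR.
Posterior odds = 0.733/(1−0.733) = 2.7453. LR = 0.72/0.41 = 1.7561.
Prior odds = 2.7453/1.7561 = 1.5633, so P(H) = 1.5633/(1+1.5633) ≈ 0.61.

P(H) = 0.61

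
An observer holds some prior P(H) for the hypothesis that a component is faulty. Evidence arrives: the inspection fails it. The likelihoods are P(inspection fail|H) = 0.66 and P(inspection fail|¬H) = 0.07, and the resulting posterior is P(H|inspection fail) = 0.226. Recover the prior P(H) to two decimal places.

In odds form, posterior odds = prior odds × likelihood ratio, so prior odds = posterior odds ÷ LR.
Posterior odds = 0.226/(1−0.226) = 0.2920. LR = 0.66/0.07 = 9.4286.
Prior odds = 0.2920/9.4286 = 0.0310, so P(H) = 0.0310/(1+0.0310) ≈ 0.03.

P(H) = 0.03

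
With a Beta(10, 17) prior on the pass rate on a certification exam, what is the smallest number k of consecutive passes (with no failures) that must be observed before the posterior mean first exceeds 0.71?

k = 32

After k passes and 0 failures the posterior is Beta(10+k, 17), with mean (10+k)/(10+17+k).
Set (10+k)/(27+k) > 0.71 and solve: k > (0.71·27 − 10)/(1 − 0.71) = 31.621.
The smallest integer exceeding 31.621 is 32, and checking k=32: (42)/(59) = 0.7119 > 0.71.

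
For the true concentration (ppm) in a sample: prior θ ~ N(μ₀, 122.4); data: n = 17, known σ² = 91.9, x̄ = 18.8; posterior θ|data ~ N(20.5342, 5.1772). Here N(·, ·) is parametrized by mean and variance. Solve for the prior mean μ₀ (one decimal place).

μ₀ = 59.8

The posterior mean is a precision-weighted average: μ_n = (τ₀μ₀ + τ_data·x̄)/(τ₀+τ_data), with τ₀=1/σ₀² and τ_data=n/σ².
Here τ₀ = 1/122.4 = 0.008170 and τ_data = 17/91.9 = 0.184984, so τ_n = 0.193154.
Rearranging for μ₀: μ₀ = (μ_n·τ_n − τ_data·x̄)/τ₀ = (20.5342·0.193154 − 0.184984·18.8) / 0.008170 = 0.488564/0.008170 ≈ 59.8.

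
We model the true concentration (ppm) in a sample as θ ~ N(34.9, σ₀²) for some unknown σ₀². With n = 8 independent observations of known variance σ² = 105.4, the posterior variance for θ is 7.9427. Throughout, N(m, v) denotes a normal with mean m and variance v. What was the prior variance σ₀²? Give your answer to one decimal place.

For the Normal–Normal model with known σ², precisions add: τ_n = τ₀ + n/σ².
So 1/σ₀² = 1/7.9427 − 8/105.4 = 0.125902 − 0.075901 = 0.050001.
Hence σ₀² = 1/0.050001 ≈ 20.0.

σ₀² = 20.0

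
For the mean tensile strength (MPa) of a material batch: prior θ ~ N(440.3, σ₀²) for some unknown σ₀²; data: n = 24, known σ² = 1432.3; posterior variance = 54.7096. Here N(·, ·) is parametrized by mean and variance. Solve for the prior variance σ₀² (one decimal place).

σ₀² = 657.0

For the Normal–Normal model with known σ², precisions add: τ_n = τ₀ + n/σ².
So 1/σ₀² = 1/54.7096 − 24/1432.3 = 0.018278 − 0.016756 = 0.001522.
Hence σ₀² = 1/0.001522 ≈ 657.0.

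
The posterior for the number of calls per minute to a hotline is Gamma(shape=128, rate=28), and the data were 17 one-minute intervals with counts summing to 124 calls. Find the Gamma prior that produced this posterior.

Gamma(shape=4, rate=11)

Gamma–Poisson conjugacy: posterior shape = α + Σxᵢ, posterior rate = β + n.
So α = 128 − 124 = 4 and β = 28 − 17 = 11.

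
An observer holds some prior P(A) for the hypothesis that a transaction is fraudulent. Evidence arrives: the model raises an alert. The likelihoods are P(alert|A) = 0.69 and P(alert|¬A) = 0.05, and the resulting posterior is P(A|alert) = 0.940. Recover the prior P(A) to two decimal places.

P(A) = 0.53

In odds form, posterior odds = prior odds × likelihood ratio, so prior odds = posterior odds ÷ LR.
Posterior odds = 0.940/(1−0.940) = 15.6667. LR = 0.69/0.05 = 13.8000.
Prior odds = 15.6667/13.8000 = 1.1353, so P(A) = 1.1353/(1+1.1353) ≈ 0.53.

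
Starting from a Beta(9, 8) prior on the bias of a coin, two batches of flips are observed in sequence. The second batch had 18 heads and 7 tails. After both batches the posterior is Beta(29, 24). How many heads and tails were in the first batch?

2 heads and 9 tails

Sequential conjugate updates are equivalent to a single update on the pooled data, so total successes = posterior α − prior α and total failures = posterior β − prior β.
Total across both batches: 29−9=20 heads, 24−8=16 tails.
Subtract the second batch: 20−18=2 heads and 16−7=9 tails.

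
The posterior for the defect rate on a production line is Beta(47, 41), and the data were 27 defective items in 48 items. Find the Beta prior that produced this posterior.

Beta(20, 20)

A Beta(a, b) prior with s successes and f failures in binomial data gives a Beta(a+s, b+f) posterior.
So a = 47 − 27 = 20 and b = 41 − 21 = 20.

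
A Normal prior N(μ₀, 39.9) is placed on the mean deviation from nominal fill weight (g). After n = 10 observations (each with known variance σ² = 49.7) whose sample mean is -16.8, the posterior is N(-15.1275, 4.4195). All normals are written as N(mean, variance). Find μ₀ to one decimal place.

With known observation variance, the Normal–Normal posterior has precision τ_n = τ₀ + n/σ² and mean μ_n = (τ₀μ₀ + (n/σ²)x̄)/τ_n.
Here τ₀ = 1/39.9 = 0.025063 and τ_data = 10/49.7 = 0.201207, so τ_n = 0.226270.
Rearranging for μ₀: μ₀ = (μ_n·τ_n − τ_data·x̄)/τ₀ = (-15.1275·0.226270 − 0.201207·-16.8) / 0.025063 = -0.042622/0.025063 ≈ -1.7.

μ₀ = -1.7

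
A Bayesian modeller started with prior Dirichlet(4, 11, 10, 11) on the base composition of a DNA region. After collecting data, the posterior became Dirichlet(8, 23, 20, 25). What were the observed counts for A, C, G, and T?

counts (4, 12, 10, 14)

For a Dirichlet(α) prior with multinomial counts c, the posterior is Dirichlet(α + c) componentwise.
Counts are posterior − prior componentwise: 8−4=4, 23−11=12, 20−10=10, 25−11=14.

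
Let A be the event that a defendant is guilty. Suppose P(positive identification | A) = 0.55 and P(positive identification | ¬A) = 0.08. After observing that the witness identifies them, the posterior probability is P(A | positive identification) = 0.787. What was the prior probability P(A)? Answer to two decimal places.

Bayes' rule in odds form gives O(A|E) = O(A)·[P(E|A)/P(E|¬A)], hence O(A) = O(A|E)/LR.
Posterior odds = 0.787/(1−0.787) = 3.6948. LR = 0.55/0.08 = 6.8750.
Prior odds = 3.6948/6.8750 = 0.5374, so P(A) = 0.5374/(1+0.5374) ≈ 0.35.

P(A) = 0.35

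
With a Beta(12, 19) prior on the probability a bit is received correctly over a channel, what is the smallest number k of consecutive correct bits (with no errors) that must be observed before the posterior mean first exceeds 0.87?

k = 116

After k correct bits and 0 errors the posterior is Beta(12+k, 19), with mean (12+k)/(12+19+k).
Set (12+k)/(31+k) > 0.87 and solve: k > (0.87·31 − 12)/(1 − 0.87) = 115.154.
The smallest integer exceeding 115.154 is 116.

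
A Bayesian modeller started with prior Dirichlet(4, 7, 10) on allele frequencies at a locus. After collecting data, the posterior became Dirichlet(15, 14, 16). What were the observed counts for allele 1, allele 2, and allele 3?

For a Dirichlet(α) prior with multinomial counts c, the posterior is Dirichlet(α + c) componentwise.
Counts are posterior − prior componentwise: 15−4=11, 14−7=7, 16−10=6.

counts (11, 7, 6)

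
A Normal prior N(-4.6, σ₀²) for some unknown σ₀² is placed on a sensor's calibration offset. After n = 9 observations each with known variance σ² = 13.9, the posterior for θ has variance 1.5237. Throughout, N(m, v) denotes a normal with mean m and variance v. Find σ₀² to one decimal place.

σ₀² = 113.4

Posterior precision equals prior precision plus data precision: 1/σ_n² = 1/σ₀² + n/σ².
So 1/σ₀² = 1/1.5237 − 9/13.9 = 0.656297 − 0.647482 = 0.008815.
Hence σ₀² = 1/0.008815 ≈ 113.4.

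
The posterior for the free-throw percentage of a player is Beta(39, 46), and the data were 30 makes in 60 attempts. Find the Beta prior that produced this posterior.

Beta is conjugate to the binomial likelihood: posterior = Beta(a+s, b+f).
Subtract the data counts: 39−30=9, 46−30=16.

Beta(9, 16)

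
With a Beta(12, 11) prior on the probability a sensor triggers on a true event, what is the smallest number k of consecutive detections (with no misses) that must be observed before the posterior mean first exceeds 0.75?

k = 22

After k detections and 0 misses the posterior is Beta(12+k, 11), with mean (12+k)/(12+11+k).
Set (12+k)/(23+k) > 0.75 and solve: k > (0.75·23 − 12)/(1 − 0.75) = 21.000.
The smallest integer exceeding 21.000 is 22.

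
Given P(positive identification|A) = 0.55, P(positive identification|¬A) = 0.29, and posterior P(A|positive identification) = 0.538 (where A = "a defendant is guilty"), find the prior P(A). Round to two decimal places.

In odds form, posterior odds = prior odds × likelihood ratio, so prior odds = posterior odds ÷ LR.
Posterior odds = 0.538/(1−0.538) = 1.1645. LR = 0.55/0.29 = 1.8966.
Prior odds = 1.1645/1.8966 = 0.6140, so P(A) = 0.6140/(1+0.6140) ≈ 0.38.

P(A) = 0.38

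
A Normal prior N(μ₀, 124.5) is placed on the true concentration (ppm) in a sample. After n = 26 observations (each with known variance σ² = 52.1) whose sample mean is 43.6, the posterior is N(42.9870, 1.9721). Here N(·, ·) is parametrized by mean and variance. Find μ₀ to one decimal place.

μ₀ = 4.9

The posterior mean is a precision-weighted average: μ_n = (τ₀μ₀ + τ_data·x̄)/(τ₀+τ_data), with τ₀=1/σ₀² and τ_data=n/σ².
Here τ₀ = 1/124.5 = 0.008032 and τ_data = 26/52.1 = 0.499040, so τ_n = 0.507072.
Rearranging for μ₀: μ₀ = (μ_n·τ_n − τ_data·x̄)/τ₀ = (42.9870·0.507072 − 0.499040·43.6) / 0.008032 = 0.039360/0.008032 ≈ 4.9.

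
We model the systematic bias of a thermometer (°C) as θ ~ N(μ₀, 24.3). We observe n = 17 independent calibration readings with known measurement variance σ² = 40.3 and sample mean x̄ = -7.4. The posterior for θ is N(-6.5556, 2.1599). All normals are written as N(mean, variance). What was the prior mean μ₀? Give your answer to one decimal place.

μ₀ = 2.1

The posterior mean is a precision-weighted average: μ_n = (τ₀μ₀ + τ_data·x̄)/(τ₀+τ_data), with τ₀=1/σ₀² and τ_data=n/σ².
Here τ₀ = 1/24.3 = 0.041152 and τ_data = 17/40.3 = 0.421836, so τ_n = 0.462988.
Rearranging for μ₀: μ₀ = (μ_n·τ_n − τ_data·x̄)/τ₀ = (-6.5556·0.462988 − 0.421836·-7.4) / 0.041152 = 0.086422/0.041152 ≈ 2.1.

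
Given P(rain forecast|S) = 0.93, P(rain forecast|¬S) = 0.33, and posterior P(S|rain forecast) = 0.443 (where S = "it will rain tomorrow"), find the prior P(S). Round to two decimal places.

P(S) = 0.22

Bayes' rule in odds form gives O(S|E) = O(S)·[P(E|S)/P(E|¬S)], hence O(S) = O(S|E)/LR.
Posterior odds = 0.443/(1−0.443) = 0.7953. LR = 0.93/0.33 = 2.8182.
Prior odds = 0.7953/2.8182 = 0.2822, so P(S) = 0.2822/(1+0.2822) ≈ 0.22.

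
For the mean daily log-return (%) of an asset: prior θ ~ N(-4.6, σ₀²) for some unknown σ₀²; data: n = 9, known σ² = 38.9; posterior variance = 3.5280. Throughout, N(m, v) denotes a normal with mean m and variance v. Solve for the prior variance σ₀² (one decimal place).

Posterior precision equals prior precision plus data precision: 1/σ_n² = 1/σ₀² + n/σ².
So 1/σ₀² = 1/3.5280 − 9/38.9 = 0.283447 − 0.231362 = 0.052085.
Hence σ₀² = 1/0.052085 ≈ 19.2.

σ₀² = 19.2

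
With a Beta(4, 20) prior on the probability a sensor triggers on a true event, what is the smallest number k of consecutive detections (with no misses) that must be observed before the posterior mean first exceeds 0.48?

After k detections and 0 misses the posterior is Beta(4+k, 20), with mean (4+k)/(4+20+k).
Set (4+k)/(24+k) > 0.48 and solve: k > (0.48·24 − 4)/(1 − 0.48) = 14.462.
The smallest integer exceeding 14.462 is 15, and checking k=15: (19)/(39) = 0.4872 > 0.48.

k = 15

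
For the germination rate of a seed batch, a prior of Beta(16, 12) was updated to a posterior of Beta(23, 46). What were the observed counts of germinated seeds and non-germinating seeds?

7 germinated seeds and 34 non-germinating seeds

A Beta(a, b) prior with s successes and f failures in binomial data gives a Beta(a+s, b+f) posterior.
So s = 23 − 16 = 7 and f = 46 − 12 = 34.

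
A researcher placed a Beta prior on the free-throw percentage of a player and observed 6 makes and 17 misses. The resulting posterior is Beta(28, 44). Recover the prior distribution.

A Beta(a, b) prior with s successes and f failures in binomial data gives a Beta(a+s, b+f) posterior.
So a = 28 − 6 = 22 and b = 44 − 17 = 27.

Beta(22, 27)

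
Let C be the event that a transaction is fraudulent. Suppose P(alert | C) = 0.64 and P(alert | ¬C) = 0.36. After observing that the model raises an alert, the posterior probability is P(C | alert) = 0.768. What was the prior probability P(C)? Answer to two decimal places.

In odds form, posterior odds = prior odds × likelihood ratio, so prior odds = posterior odds ÷ LR.
Posterior odds = 0.768/(1−0.768) = 3.3103. LR = 0.64/0.36 = 1.7778.
Prior odds = 3.3103/1.7778 = 1.8620, so P(C) = 1.8620/(1+1.8620) ≈ 0.65.

P(C) = 0.65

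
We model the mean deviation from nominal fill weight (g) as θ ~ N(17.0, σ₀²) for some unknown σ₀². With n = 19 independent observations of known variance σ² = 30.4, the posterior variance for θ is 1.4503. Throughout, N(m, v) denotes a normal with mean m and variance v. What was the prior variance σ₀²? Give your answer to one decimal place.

σ₀² = 15.5

Posterior precision equals prior precision plus data precision: 1/σ_n² = 1/σ₀² + n/σ².
So 1/σ₀² = 1/1.4503 − 19/30.4 = 0.689513 − 0.625000 = 0.064513.
Hence σ₀² = 1/0.064513 ≈ 15.5.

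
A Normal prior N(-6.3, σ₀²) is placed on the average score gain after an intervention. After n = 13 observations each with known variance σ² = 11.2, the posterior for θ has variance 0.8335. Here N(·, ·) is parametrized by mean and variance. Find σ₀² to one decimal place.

Posterior precision equals prior precision plus data precision: 1/σ_n² = 1/σ₀² + n/σ².
So 1/σ₀² = 1/0.8335 − 13/11.2 = 1.199760 − 1.160714 = 0.039046.
Hence σ₀² = 1/0.039046 ≈ 25.6.

σ₀² = 25.6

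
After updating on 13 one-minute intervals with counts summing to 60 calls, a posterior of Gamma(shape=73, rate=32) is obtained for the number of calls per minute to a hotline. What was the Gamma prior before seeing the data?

A Gamma(α, β) prior (rate parametrization) on a Poisson rate with n observations summing to S gives posterior Gamma(α+S, β+n).
So α = 73 − 60 = 13 and β = 32 − 13 = 19.

Gamma(shape=13, rate=19)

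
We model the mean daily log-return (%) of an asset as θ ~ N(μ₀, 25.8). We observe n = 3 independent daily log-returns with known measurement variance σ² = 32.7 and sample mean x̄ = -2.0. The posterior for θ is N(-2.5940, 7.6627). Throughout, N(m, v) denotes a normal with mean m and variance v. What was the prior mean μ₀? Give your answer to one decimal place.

With known observation variance, the Normal–Normal posterior has precision τ_n = τ₀ + n/σ² and mean μ_n = (τ₀μ₀ + (n/σ²)x̄)/τ_n.
Here τ₀ = 1/25.8 = 0.038760 and τ_data = 3/32.7 = 0.091743, so τ_n = 0.130503.
Rearranging for μ₀: μ₀ = (μ_n·τ_n − τ_data·x̄)/τ₀ = (-2.5940·0.130503 − 0.091743·-2.0) / 0.038760 = -0.155039/0.038760 ≈ -4.0.

μ₀ = -4.0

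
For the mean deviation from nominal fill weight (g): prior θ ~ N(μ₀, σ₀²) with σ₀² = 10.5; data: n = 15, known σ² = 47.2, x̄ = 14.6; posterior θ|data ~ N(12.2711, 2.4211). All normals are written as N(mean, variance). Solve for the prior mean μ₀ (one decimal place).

With known observation variance, the Normal–Normal posterior has precision τ_n = τ₀ + n/σ² and mean μ_n = (τ₀μ₀ + (n/σ²)x̄)/τ_n.
Here τ₀ = 1/10.5 = 0.095238 and τ_data = 15/47.2 = 0.317797, so τ_n = 0.413035.
Rearranging for μ₀: μ₀ = (μ_n·τ_n − τ_data·x̄)/τ₀ = (12.2711·0.413035 − 0.317797·14.6) / 0.095238 = 0.428558/0.095238 ≈ 4.5.

μ₀ = 4.5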